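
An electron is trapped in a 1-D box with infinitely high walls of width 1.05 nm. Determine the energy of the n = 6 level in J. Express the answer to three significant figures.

E_6 = 1.97×10^-18 J

For an infinite well E_n = n²h²/(8m_eL²), so E_1 = h²/(8m_eL²) = (6.626×10^-34)²/(8·9.109×10^-31·(1.05×10^-9 m)²) = 5.465×10^-20 J.
Then E_6 = 6²·E_1 = 36·5.465×10^-20 J = 1.97×10^-18 J.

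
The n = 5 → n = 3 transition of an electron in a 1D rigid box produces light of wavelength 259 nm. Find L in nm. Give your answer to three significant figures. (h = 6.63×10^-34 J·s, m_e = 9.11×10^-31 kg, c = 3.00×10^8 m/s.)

L = 1.12 nm

The photon carries ΔE = hc/λ = 6.63×10^-34·3.00×10^8/2.59×10^-7 m = 7.680×10^-19 J.
Since ΔE = (5² − 3²)E_1, E_1 = 4.800×10^-20 J, and L = h/√(8m_eE_1) = 1.12×10^-9 m = 1.12 nm.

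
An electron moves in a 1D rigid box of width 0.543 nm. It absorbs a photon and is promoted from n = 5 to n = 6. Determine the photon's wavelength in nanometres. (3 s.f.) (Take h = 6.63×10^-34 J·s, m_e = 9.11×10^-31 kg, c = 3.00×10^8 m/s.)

E_1 = h²/(8m_eL²) = 2.046×10^-19 J, so ΔE = (6² − 5²)E_1 = 2.251×10^-18 J.
λ = hc/ΔE = (6.63×10^-34·3.00×10^8)/2.251×10^-18 = 8.84×10^-8 m = 88.4 nm.

λ = 88.4 nm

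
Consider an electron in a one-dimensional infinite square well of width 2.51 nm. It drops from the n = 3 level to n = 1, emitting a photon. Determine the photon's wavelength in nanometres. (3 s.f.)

E_1 = h²/(8m_eL²) = 9.563×10^-21 J, so ΔE = (3² − 1²)E_1 = 7.650×10^-20 J.
λ = hc/ΔE = (6.626×10^-34·2.998×10^8)/7.650×10^-20 = 2.60×10^-6 m = 2.60×10^3 nm.

λ = 2.60×10^3 nm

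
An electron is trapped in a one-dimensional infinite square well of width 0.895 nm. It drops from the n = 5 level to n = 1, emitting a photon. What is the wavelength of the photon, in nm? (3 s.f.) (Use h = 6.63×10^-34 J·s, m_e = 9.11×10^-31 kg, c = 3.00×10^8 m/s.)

λ = 110 nm

E_1 = h²/(8m_eL²) = 7.530×10^-20 J, so ΔE = (5² − 1²)E_1 = 1.807×10^-18 J.
λ = hc/ΔE = (6.63×10^-34·3.00×10^8)/1.807×10^-18 = 1.10×10^-7 m = 110 nm.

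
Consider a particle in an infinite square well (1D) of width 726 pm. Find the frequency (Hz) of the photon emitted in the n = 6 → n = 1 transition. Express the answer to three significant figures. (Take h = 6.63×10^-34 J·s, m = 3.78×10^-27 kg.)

f = 1.46×10^12 Hz

E_1 = h²/(8mL²) = 2.758×10^-23 J and ΔE = (6² − 1²)E_1 = 9.653×10^-22 J.
f = ΔE/h = 9.653×10^-22/6.63×10^-34 = 1.46×10^12 Hz.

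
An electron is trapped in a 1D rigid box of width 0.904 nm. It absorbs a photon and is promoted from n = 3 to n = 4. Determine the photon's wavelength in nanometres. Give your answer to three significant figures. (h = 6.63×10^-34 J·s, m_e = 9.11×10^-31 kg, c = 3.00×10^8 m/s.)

λ = 385 nm

E_1 = h²/(8m_eL²) = 7.380×10^-20 J, so ΔE = (4² − 3²)E_1 = 5.166×10^-19 J.
λ = hc/ΔE = (6.63×10^-34·3.00×10^8)/5.166×10^-19 = 3.85×10^-7 m = 385 nm.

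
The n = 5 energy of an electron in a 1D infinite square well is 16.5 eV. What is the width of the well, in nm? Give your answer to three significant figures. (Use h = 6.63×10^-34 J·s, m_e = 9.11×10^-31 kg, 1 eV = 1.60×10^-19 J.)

From E_n = n²h²/(8m_eL²), L = n·h/√(8m_eE_n).
E_5 = 16.5 eV = 2.640×10^-18 J, so L = 5·6.63×10^-34/√(8·9.11×10^-31·2.640×10^-18) = 7.56×10^-10 m = 0.756 nm.

L = 0.756 nm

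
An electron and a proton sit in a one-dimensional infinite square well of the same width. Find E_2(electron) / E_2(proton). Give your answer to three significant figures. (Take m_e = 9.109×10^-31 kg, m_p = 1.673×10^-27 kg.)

E_n ∝ 1/m at fixed n and L, so the ratio is m_p/m_e = 1.673×10^-27/9.109×10^-31 = 1.84×10^3.

1.84×10^3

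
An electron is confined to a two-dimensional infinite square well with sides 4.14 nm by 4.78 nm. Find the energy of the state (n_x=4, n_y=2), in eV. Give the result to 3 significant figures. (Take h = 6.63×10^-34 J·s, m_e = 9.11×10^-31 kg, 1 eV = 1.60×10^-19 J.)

E = 0.418 eV

For a 2D rectangular well E = (h²/8m_e)·Σ n_i²/L_i² = (6.63×10^-34)²/(8·9.11×10^-31) · [4²/(4.14 nm)² + 2²/(4.78 nm)²].
Evaluating gives E = 6.686×10^-20 J = 0.418 eV.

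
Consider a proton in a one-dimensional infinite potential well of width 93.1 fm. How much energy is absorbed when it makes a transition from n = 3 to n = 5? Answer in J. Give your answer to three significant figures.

E_1 = h²/(8m_pL²) = 3.785×10^-15 J.
|ΔE| = |3² − 5²|·E_1 = 16·3.785×10^-15 J = 6.06×10^-14 J.

|ΔE| = 6.06×10^-14 J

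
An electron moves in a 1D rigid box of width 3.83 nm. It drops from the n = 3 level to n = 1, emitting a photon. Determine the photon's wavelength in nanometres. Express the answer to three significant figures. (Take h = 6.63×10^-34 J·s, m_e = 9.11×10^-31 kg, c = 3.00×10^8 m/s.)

λ = 6.05×10^3 nm

E_1 = h²/(8m_eL²) = 4.112×10^-21 J, so ΔE = (3² − 1²)E_1 = 3.290×10^-20 J.
λ = hc/ΔE = (6.63×10^-34·3.00×10^8)/3.290×10^-20 = 6.05×10^-6 m = 6.05×10^3 nm.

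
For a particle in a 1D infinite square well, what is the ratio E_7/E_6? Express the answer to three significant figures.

1.36

E_n ∝ n², so E_7/E_6 = 7²/6² = 49/36 = 1.36.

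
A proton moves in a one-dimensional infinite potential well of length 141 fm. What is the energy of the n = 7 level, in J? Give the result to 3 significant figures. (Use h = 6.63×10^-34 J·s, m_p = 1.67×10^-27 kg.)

For an infinite well E_n = n²h²/(8m_pL²), so E_1 = h²/(8m_pL²) = (6.63×10^-34)²/(8·1.67×10^-27·(1.41×10^-13 m)²) = 1.655×10^-15 J.
Then E_7 = 7²·E_1 = 49·1.655×10^-15 J = 8.11×10^-14 J.

E_7 = 8.11×10^-14 J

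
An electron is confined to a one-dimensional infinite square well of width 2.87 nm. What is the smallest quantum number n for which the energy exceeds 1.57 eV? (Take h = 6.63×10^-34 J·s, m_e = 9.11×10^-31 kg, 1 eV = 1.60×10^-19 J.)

n = 6

E_1 = h²/(8m_eL²) = 7.322×10^-21 J = 0.04576 eV.
Need n² > 1.57/0.04576 = 34.31, i.e. n > 5.857.
The smallest integer satisfying this is n = 6.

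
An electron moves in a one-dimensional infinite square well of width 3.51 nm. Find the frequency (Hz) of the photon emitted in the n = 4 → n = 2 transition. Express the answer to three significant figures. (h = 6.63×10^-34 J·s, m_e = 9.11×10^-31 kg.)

f = 8.86×10^13 Hz

E_1 = h²/(8m_eL²) = 4.896×10^-21 J and ΔE = (4² − 2²)E_1 = 5.875×10^-20 J.
f = ΔE/h = 5.875×10^-20/6.63×10^-34 = 8.86×10^13 Hz.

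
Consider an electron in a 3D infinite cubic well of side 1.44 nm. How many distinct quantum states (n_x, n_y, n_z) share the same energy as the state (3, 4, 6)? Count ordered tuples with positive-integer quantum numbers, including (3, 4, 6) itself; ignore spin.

The level has n_x² + n_y² + n_z² = 61. The ordered positive-integer solutions are (3, 4, 6), (3, 6, 4), (4, 3, 6), (4, 6, 3), (6, 3, 4), (6, 4, 3).
That gives 6 states.

degeneracy = 6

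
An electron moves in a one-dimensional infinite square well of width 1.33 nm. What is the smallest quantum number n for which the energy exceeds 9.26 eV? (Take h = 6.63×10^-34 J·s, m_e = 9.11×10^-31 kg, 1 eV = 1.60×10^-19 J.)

E_1 = h²/(8m_eL²) = 3.410×10^-20 J = 0.2131 eV.
Need n² > 9.26/0.2131 = 43.45, i.e. n > 6.592.
The smallest integer satisfying this is n = 7.

n = 7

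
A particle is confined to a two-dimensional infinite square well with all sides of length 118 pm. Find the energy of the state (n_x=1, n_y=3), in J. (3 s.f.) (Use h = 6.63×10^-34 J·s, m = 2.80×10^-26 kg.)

E = 1.41×10^-21 J

For a 2D rectangular well E = (h²/8m)·Σ n_i²/L_i² = (6.63×10^-34)²/(8·2.80×10^-26) · [1²/(118 pm)² + 3²/(118 pm)²].
Evaluating gives E = 1.41×10^-21 J.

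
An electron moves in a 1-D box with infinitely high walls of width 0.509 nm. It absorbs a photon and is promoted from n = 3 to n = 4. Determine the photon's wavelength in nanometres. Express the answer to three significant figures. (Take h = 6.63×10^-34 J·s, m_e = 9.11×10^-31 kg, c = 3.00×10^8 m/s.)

E_1 = h²/(8m_eL²) = 2.328×10^-19 J, so ΔE = (4² − 3²)E_1 = 1.630×10^-18 J.
λ = hc/ΔE = (6.63×10^-34·3.00×10^8)/1.630×10^-18 = 1.22×10^-7 m = 122 nm.

λ = 122 nm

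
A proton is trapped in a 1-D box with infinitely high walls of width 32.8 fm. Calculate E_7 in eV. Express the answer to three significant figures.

E_7 = 9.33×10^6 eV

For an infinite well E_n = n²h²/(8m_pL²), so E_1 = h²/(8m_pL²) = (6.626×10^-34)²/(8·1.673×10^-27·(3.28×10^-14 m)²) = 3.049×10^-14 J.
Then E_7 = 7²·E_1 = 49·3.049×10^-14 J = 1.494×10^-12 J.
Converting, E_7 = 1.494×10^-12 J / (1.602×10^-19 J/eV) = 9.33×10^6 eV.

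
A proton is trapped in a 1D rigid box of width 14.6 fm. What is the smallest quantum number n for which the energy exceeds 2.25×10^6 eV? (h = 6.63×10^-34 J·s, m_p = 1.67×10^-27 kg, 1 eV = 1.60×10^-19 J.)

E_1 = h²/(8m_pL²) = 1.544×10^-13 J = 9.650×10^5 eV.
Need n² > 2.25×10^6/9.650×10^5 = 2.332, i.e. n > 1.527.
The smallest integer satisfying this is n = 2.

n = 2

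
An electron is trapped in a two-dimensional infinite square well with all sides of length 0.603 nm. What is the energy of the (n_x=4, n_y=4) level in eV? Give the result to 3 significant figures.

For a 2D rectangular well E = (h²/8m_e)·Σ n_i²/L_i² = (6.626×10^-34)²/(8·9.109×10^-31) · [4²/(0.603 nm)² + 4²/(0.603 nm)²].
Evaluating gives E = 5.302×10^-18 J = 33.1 eV.

E = 33.1 eV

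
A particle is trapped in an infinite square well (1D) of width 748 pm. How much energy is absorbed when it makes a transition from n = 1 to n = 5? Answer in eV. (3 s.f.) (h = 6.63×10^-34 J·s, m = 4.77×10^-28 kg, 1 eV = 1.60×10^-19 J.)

|ΔE| = 0.0309 eV

E_1 = h²/(8mL²) = 2.059×10^-22 J.
|ΔE| = |1² − 5²|·E_1 = 24·2.059×10^-22 J = 4.942×10^-21 J = 0.0309 eV.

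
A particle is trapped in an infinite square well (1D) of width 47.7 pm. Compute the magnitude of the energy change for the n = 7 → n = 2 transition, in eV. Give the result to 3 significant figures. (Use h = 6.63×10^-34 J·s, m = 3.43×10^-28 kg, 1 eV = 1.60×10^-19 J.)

E_1 = h²/(8mL²) = 7.041×10^-20 J.
|ΔE| = |7² − 2²|·E_1 = 45·7.041×10^-20 J = 3.168×10^-18 J = 19.8 eV.

|ΔE| = 19.8 eV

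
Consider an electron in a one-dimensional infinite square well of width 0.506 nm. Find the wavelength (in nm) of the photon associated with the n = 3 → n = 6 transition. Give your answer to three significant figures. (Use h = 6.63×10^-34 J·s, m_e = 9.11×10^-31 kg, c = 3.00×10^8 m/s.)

λ = 31.3 nm

E_1 = h²/(8m_eL²) = 2.356×10^-19 J, so ΔE = (6² − 3²)E_1 = 6.361×10^-18 J.
λ = hc/ΔE = (6.63×10^-34·3.00×10^8)/6.361×10^-18 = 3.13×10^-8 m = 31.3 nm.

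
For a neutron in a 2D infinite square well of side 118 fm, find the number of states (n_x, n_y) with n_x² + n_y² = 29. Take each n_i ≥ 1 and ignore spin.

The level has n_x² + n_y² = 29. The ordered positive-integer solutions are (2, 5), (5, 2).
That gives 2 states.

degeneracy = 2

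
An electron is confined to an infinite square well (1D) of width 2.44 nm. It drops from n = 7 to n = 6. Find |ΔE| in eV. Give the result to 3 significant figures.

E_1 = h²/(8m_eL²) = 1.012×10^-20 J.
|ΔE| = |7² − 6²|·E_1 = 13·1.012×10^-20 J = 1.316×10^-19 J = 0.821 eV.

|ΔE| = 0.821 eV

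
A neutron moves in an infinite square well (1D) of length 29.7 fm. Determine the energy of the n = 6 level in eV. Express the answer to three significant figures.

For an infinite well E_n = n²h²/(8m_nL²), so E_1 = h²/(8m_nL²) = (6.626×10^-34)²/(8·1.675×10^-27·(2.97×10^-14 m)²) = 3.714×10^-14 J.
Then E_6 = 6²·E_1 = 36·3.714×10^-14 J = 1.337×10^-12 J.
Converting, E_6 = 1.337×10^-12 J / (1.602×10^-19 J/eV) = 8.35×10^6 eV.

E_6 = 8.35×10^6 eV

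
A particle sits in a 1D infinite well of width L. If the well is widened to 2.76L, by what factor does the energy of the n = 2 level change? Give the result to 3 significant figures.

0.131

E_n ∝ 1/L², so the energy scales by 1/2.76² = 0.131.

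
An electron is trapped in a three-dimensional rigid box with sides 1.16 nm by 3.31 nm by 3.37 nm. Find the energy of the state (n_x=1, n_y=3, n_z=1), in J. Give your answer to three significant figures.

For a 3D rectangular well E = (h²/8m_e)·Σ n_i²/L_i² = (6.626×10^-34)²/(8·9.109×10^-31) · [1²/(1.16 nm)² + 3²/(3.31 nm)² + 1²/(3.37 nm)²].
Evaluating gives E = 9.96×10^-20 J.

E = 9.96×10^-20 J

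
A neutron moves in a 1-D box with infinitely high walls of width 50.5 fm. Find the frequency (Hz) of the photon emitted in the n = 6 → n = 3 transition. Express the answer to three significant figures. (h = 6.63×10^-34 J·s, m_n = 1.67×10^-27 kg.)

f = 5.25×10^20 Hz

E_1 = h²/(8m_nL²) = 1.290×10^-14 J and ΔE = (6² − 3²)E_1 = 3.483×10^-13 J.
f = ΔE/h = 3.483×10^-13/6.63×10^-34 = 5.25×10^20 Hz.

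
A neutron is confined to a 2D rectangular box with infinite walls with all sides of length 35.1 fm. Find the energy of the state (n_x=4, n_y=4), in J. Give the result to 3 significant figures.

For a 2D rectangular well E = (h²/8m_n)·Σ n_i²/L_i² = (6.626×10^-34)²/(8·1.675×10^-27) · [4²/(35.1 fm)² + 4²/(35.1 fm)²].
Evaluating gives E = 8.51×10^-13 J.

E = 8.51×10^-13 J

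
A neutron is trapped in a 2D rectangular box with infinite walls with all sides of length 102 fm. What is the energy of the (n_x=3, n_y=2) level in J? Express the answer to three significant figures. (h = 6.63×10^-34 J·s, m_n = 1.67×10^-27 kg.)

For a 2D rectangular well E = (h²/8m_n)·Σ n_i²/L_i² = (6.63×10^-34)²/(8·1.67×10^-27) · [3²/(102 fm)² + 2²/(102 fm)²].
Evaluating gives E = 4.11×10^-14 J.

E = 4.11×10^-14 J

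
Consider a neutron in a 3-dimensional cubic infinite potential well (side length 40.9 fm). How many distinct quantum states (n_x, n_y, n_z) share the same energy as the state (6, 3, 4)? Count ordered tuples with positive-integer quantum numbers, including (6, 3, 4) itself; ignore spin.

degeneracy = 6

The level has n_x² + n_y² + n_z² = 61. The ordered positive-integer solutions are (3, 4, 6), (3, 6, 4), (4, 3, 6), (4, 6, 3), (6, 3, 4), (6, 4, 3).
That gives 6 states.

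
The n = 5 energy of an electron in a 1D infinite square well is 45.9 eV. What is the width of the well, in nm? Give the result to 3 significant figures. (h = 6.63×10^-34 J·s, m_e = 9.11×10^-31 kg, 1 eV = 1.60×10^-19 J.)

L = 0.453 nm

From E_n = n²h²/(8m_eL²), L = n·h/√(8m_eE_n).
E_5 = 45.9 eV = 7.344×10^-18 J, so L = 5·6.63×10^-34/√(8·9.11×10^-31·7.344×10^-18) = 4.53×10^-10 m = 0.453 nm.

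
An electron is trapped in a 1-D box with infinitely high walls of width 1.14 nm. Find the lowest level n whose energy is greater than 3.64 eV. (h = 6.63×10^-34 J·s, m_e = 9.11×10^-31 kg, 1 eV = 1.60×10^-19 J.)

E_1 = h²/(8m_eL²) = 4.641×10^-20 J = 0.2901 eV.
Need n² > 3.64/0.2901 = 12.55, i.e. n > 3.543.
The smallest integer satisfying this is n = 4.

n = 4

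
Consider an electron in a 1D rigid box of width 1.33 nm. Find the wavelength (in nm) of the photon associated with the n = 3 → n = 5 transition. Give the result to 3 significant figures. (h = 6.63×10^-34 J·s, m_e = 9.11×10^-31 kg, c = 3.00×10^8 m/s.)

λ = 365 nm

E_1 = h²/(8m_eL²) = 3.410×10^-20 J, so ΔE = (5² − 3²)E_1 = 5.456×10^-19 J.
λ = hc/ΔE = (6.63×10^-34·3.00×10^8)/5.456×10^-19 = 3.65×10^-7 m = 365 nm.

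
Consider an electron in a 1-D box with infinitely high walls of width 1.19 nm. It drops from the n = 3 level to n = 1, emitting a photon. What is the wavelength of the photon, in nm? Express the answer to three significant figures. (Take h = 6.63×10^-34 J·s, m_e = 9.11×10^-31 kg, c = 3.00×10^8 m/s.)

λ = 584 nm

E_1 = h²/(8m_eL²) = 4.259×10^-20 J, so ΔE = (3² − 1²)E_1 = 3.407×10^-19 J.
λ = hc/ΔE = (6.63×10^-34·3.00×10^8)/3.407×10^-19 = 5.84×10^-7 m = 584 nm.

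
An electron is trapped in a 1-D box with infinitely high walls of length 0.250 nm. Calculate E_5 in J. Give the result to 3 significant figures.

E_5 = 2.41×10^-17 J

For an infinite well E_n = n²h²/(8m_eL²), so E_1 = h²/(8m_eL²) = (6.626×10^-34)²/(8·9.109×10^-31·(2.50×10^-10 m)²) = 9.640×10^-19 J.
Then E_5 = 5²·E_1 = 25·9.640×10^-19 J = 2.41×10^-17 J.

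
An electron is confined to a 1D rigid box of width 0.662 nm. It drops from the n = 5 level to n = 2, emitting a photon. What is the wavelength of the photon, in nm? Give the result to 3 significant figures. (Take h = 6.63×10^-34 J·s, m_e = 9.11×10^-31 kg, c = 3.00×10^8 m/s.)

λ = 68.8 nm

E_1 = h²/(8m_eL²) = 1.376×10^-19 J, so ΔE = (5² − 2²)E_1 = 2.890×10^-18 J.
λ = hc/ΔE = (6.63×10^-34·3.00×10^8)/2.890×10^-18 = 6.88×10^-8 m = 68.8 nm.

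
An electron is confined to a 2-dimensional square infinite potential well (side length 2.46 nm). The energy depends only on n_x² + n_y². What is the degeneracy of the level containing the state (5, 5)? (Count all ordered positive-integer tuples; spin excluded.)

The level has n_x² + n_y² = 50. The ordered positive-integer solutions are (1, 7), (5, 5), (7, 1).
That gives 3 states.

degeneracy = 3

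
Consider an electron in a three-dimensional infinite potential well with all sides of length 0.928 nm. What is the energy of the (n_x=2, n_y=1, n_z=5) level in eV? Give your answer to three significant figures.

E = 13.1 eV

For a 3D rectangular well E = (h²/8m_e)·Σ n_i²/L_i² = (6.626×10^-34)²/(8·9.109×10^-31) · [2²/(0.928 nm)² + 1²/(0.928 nm)² + 5²/(0.928 nm)²].
Evaluating gives E = 2.099×10^-18 J = 13.1 eV.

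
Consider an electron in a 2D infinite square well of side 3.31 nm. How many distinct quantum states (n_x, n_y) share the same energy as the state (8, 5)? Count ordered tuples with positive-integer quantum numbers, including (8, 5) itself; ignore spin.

degeneracy = 2

The level has n_x² + n_y² = 89. The ordered positive-integer solutions are (5, 8), (8, 5).
That gives 2 states.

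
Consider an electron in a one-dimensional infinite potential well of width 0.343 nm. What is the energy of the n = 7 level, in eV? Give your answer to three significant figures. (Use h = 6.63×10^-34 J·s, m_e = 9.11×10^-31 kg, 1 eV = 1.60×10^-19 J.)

E_7 = 157 eV

For an infinite well E_n = n²h²/(8m_eL²), so E_1 = h²/(8m_eL²) = (6.63×10^-34)²/(8·9.11×10^-31·(3.43×10^-10 m)²) = 5.127×10^-19 J.
Then E_7 = 7²·E_1 = 49·5.127×10^-19 J = 2.512×10^-17 J.
Converting, E_7 = 2.512×10^-17 J / (1.60×10^-19 J/eV) = 157 eV.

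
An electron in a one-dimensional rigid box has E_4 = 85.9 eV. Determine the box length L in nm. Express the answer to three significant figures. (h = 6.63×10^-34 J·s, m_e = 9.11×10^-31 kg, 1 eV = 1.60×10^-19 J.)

L = 0.265 nm

From E_n = n²h²/(8m_eL²), L = n·h/√(8m_eE_n).
E_4 = 85.9 eV = 1.374×10^-17 J, so L = 4·6.63×10^-34/√(8·9.11×10^-31·1.374×10^-17) = 2.65×10^-10 m = 0.265 nm.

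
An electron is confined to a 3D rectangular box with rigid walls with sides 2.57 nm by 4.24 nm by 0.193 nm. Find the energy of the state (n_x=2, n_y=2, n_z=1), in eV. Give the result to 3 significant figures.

E = 10.4 eV

For a 3D rectangular well E = (h²/8m_e)·Σ n_i²/L_i² = (6.626×10^-34)²/(8·9.109×10^-31) · [2²/(2.57 nm)² + 2²/(4.24 nm)² + 1²/(0.193 nm)²].
Evaluating gives E = 1.667×10^-18 J = 10.4 eV.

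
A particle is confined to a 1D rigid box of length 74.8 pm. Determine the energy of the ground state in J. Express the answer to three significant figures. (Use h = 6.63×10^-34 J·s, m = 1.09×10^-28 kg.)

For an infinite well E_n = n²h²/(8mL²), so E_1 = h²/(8mL²) = (6.63×10^-34)²/(8·1.09×10^-28·(7.48×10^-11 m)²) = 9.010×10^-20 J.

E_1 = 9.01×10^-20 J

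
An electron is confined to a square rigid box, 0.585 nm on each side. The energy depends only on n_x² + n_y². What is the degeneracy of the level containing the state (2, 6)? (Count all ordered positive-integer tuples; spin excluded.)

The level has n_x² + n_y² = 40. The ordered positive-integer solutions are (2, 6), (6, 2).
That gives 2 states.

degeneracy = 2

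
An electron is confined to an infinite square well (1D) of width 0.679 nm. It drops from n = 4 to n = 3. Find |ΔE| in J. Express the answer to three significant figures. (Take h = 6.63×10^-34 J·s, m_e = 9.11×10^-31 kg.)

|ΔE| = 9.16×10^-19 J

E_1 = h²/(8m_eL²) = 1.308×10^-19 J.
|ΔE| = |4² − 3²|·E_1 = 7·1.308×10^-19 J = 9.16×10^-19 J.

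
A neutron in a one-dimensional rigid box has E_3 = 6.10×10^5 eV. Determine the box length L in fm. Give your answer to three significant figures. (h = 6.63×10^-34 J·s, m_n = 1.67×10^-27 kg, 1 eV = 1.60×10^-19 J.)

From E_n = n²h²/(8m_nL²), L = n·h/√(8m_nE_n).
E_3 = 6.10×10^5 eV = 9.760×10^-14 J, so L = 3·6.63×10^-34/√(8·1.67×10^-27·9.760×10^-14) = 5.51×10^-14 m = 55.1 fm.

L = 55.1 fm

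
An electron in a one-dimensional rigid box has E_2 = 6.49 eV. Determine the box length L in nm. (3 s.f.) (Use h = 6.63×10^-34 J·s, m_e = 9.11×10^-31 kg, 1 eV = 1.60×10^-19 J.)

L = 0.482 nm

From E_n = n²h²/(8m_eL²), L = n·h/√(8m_eE_n).
E_2 = 6.49 eV = 1.038×10^-18 J, so L = 2·6.63×10^-34/√(8·9.11×10^-31·1.038×10^-18) = 4.82×10^-10 m = 0.482 nm.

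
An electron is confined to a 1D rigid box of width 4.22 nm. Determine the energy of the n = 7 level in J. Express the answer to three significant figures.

For an infinite well E_n = n²h²/(8m_eL²), so E_1 = h²/(8m_eL²) = (6.626×10^-34)²/(8·9.109×10^-31·(4.22×10^-9 m)²) = 3.383×10^-21 J.
Then E_7 = 7²·E_1 = 49·3.383×10^-21 J = 1.66×10^-19 J.

E_7 = 1.66×10^-19 J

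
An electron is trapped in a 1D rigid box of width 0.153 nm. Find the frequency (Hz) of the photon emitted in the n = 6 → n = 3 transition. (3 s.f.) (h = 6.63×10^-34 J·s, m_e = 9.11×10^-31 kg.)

f = 1.05×10^17 Hz

E_1 = h²/(8m_eL²) = 2.577×10^-18 J and ΔE = (6² − 3²)E_1 = 6.958×10^-17 J.
f = ΔE/h = 6.958×10^-17/6.63×10^-34 = 1.05×10^17 Hz.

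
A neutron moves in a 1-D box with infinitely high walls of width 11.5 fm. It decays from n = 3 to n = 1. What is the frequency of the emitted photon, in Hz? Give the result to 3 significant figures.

E_1 = h²/(8m_nL²) = 2.477×10^-13 J and ΔE = (3² − 1²)E_1 = 1.982×10^-12 J.
f = ΔE/h = 1.982×10^-12/6.626×10^-34 = 2.99×10^21 Hz.

f = 2.99×10^21 Hz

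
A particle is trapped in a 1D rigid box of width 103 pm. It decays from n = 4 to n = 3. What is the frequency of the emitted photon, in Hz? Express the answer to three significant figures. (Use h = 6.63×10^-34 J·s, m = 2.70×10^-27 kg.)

E_1 = h²/(8mL²) = 1.918×10^-21 J and ΔE = (4² − 3²)E_1 = 1.343×10^-20 J.
f = ΔE/h = 1.343×10^-20/6.63×10^-34 = 2.03×10^13 Hz.

f = 2.03×10^13 Hz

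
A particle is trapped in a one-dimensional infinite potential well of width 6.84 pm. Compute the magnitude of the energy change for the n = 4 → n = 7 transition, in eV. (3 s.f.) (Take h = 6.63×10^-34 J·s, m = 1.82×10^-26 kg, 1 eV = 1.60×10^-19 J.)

|ΔE| = 13.3 eV

E_1 = h²/(8mL²) = 6.453×10^-20 J.
|ΔE| = |4² − 7²|·E_1 = 33·6.453×10^-20 J = 2.129×10^-18 J = 13.3 eV.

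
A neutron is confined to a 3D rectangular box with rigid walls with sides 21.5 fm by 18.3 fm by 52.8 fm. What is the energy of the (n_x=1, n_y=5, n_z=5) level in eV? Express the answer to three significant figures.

E = 1.75×10^7 eV

For a 3D rectangular well E = (h²/8m_n)·Σ n_i²/L_i² = (6.626×10^-34)²/(8·1.675×10^-27) · [1²/(21.5 fm)² + 5²/(18.3 fm)² + 5²/(52.8 fm)²].
Evaluating gives E = 2.811×10^-12 J = 1.75×10^7 eV.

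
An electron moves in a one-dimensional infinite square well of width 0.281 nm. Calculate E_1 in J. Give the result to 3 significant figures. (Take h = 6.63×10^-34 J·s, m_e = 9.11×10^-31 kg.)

For an infinite well E_n = n²h²/(8m_eL²), so E_1 = h²/(8m_eL²) = (6.63×10^-34)²/(8·9.11×10^-31·(2.81×10^-10 m)²) = 7.638×10^-19 J.

E_1 = 7.64×10^-19 J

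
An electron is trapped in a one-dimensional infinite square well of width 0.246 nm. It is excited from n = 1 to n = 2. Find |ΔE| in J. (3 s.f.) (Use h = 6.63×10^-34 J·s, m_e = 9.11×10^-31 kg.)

E_1 = h²/(8m_eL²) = 9.967×10^-19 J.
|ΔE| = |1² − 2²|·E_1 = 3·9.967×10^-19 J = 2.99×10^-18 J.

|ΔE| = 2.99×10^-18 J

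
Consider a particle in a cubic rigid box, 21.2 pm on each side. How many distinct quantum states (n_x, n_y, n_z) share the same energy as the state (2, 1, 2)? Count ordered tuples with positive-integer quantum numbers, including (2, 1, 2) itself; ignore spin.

The level has n_x² + n_y² + n_z² = 9. The ordered positive-integer solutions are (1, 2, 2), (2, 1, 2), (2, 2, 1).
That gives 3 states.

degeneracy = 3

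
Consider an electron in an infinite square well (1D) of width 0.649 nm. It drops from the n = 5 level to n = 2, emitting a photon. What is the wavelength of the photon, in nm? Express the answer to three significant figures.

E_1 = h²/(8m_eL²) = 1.430×10^-19 J, so ΔE = (5² − 2²)E_1 = 3.003×10^-18 J.
λ = hc/ΔE = (6.626×10^-34·2.998×10^8)/3.003×10^-18 = 6.61×10^-8 m = 66.1 nm.

λ = 66.1 nm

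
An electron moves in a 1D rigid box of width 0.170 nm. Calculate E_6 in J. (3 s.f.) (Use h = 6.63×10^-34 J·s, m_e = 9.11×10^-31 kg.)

E_6 = 7.51×10^-17 J

For an infinite well E_n = n²h²/(8m_eL²), so E_1 = h²/(8m_eL²) = (6.63×10^-34)²/(8·9.11×10^-31·(1.70×10^-10 m)²) = 2.087×10^-18 J.
Then E_6 = 6²·E_1 = 36·2.087×10^-18 J = 7.51×10^-17 J.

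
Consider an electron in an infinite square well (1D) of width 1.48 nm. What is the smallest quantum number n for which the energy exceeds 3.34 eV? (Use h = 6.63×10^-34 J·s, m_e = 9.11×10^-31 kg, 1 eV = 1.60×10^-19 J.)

n = 5

E_1 = h²/(8m_eL²) = 2.754×10^-20 J = 0.1721 eV.
Need n² > 3.34/0.1721 = 19.41, i.e. n > 4.406.
The smallest integer satisfying this is n = 5.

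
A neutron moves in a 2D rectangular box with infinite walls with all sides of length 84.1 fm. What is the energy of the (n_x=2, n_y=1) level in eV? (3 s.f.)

E = 1.45×10^5 eV

For a 2D rectangular well E = (h²/8m_n)·Σ n_i²/L_i² = (6.626×10^-34)²/(8·1.675×10^-27) · [2²/(84.1 fm)² + 1²/(84.1 fm)²].
Evaluating gives E = 2.316×10^-14 J = 1.45×10^5 eV.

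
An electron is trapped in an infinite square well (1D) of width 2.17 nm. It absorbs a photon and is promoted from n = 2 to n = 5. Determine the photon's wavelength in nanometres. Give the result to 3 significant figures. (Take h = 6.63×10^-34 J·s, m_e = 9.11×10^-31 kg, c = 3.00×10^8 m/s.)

λ = 739 nm

E_1 = h²/(8m_eL²) = 1.281×10^-20 J, so ΔE = (5² − 2²)E_1 = 2.690×10^-19 J.
λ = hc/ΔE = (6.63×10^-34·3.00×10^8)/2.690×10^-19 = 7.39×10^-7 m = 739 nm.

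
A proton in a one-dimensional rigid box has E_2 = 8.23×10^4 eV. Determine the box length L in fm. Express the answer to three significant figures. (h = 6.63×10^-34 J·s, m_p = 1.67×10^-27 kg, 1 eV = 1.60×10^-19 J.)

From E_n = n²h²/(8m_pL²), L = n·h/√(8m_pE_n).
E_2 = 8.23×10^4 eV = 1.317×10^-14 J, so L = 2·6.63×10^-34/√(8·1.67×10^-27·1.317×10^-14) = 1.00×10^-13 m = 100 fm.

L = 100 fm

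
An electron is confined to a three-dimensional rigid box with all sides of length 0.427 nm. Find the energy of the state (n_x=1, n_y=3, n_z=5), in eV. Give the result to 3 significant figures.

E = 72.2 eV

For a 3D rectangular well E = (h²/8m_e)·Σ n_i²/L_i² = (6.626×10^-34)²/(8·9.109×10^-31) · [1²/(0.427 nm)² + 3²/(0.427 nm)² + 5²/(0.427 nm)²].
Evaluating gives E = 1.157×10^-17 J = 72.2 eV.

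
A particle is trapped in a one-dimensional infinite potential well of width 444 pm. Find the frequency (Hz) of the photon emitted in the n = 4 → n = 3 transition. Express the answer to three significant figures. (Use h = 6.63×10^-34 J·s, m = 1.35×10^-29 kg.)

f = 2.18×10^14 Hz

E_1 = h²/(8mL²) = 2.065×10^-20 J and ΔE = (4² − 3²)E_1 = 1.445×10^-19 J.
f = ΔE/h = 1.445×10^-19/6.63×10^-34 = 2.18×10^14 Hz.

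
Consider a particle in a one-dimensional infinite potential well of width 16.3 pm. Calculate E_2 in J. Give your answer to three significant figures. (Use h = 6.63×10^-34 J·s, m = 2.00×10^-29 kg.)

For an infinite well E_n = n²h²/(8mL²), so E_1 = h²/(8mL²) = (6.63×10^-34)²/(8·2.00×10^-29·(1.63×10^-11 m)²) = 1.034×10^-17 J.
Then E_2 = 2²·E_1 = 4·1.034×10^-17 J = 4.14×10^-17 J.

E_2 = 4.14×10^-17 J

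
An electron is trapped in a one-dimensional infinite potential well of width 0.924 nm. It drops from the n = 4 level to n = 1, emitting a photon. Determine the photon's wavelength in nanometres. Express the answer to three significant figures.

λ = 188 nm

E_1 = h²/(8m_eL²) = 7.057×10^-20 J, so ΔE = (4² − 1²)E_1 = 1.059×10^-18 J.
λ = hc/ΔE = (6.626×10^-34·2.998×10^8)/1.059×10^-18 = 1.88×10^-7 m = 188 nm.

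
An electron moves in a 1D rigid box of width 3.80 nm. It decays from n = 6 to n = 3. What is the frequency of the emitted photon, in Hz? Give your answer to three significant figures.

f = 1.70×10^14 Hz

E_1 = h²/(8m_eL²) = 4.172×10^-21 J and ΔE = (6² − 3²)E_1 = 1.126×10^-19 J.
f = ΔE/h = 1.126×10^-19/6.626×10^-34 = 1.70×10^14 Hz.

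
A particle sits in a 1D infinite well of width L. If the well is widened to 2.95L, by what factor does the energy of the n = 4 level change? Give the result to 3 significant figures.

E_n ∝ 1/L², so the energy scales by 1/2.95² = 0.115.

0.115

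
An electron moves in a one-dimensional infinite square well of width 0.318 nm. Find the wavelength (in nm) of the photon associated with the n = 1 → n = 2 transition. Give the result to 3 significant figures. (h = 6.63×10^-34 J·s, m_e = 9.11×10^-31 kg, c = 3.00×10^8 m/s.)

λ = 111 nm

E_1 = h²/(8m_eL²) = 5.964×10^-19 J, so ΔE = (2² − 1²)E_1 = 1.789×10^-18 J.
λ = hc/ΔE = (6.63×10^-34·3.00×10^8)/1.789×10^-18 = 1.11×10^-7 m = 111 nm.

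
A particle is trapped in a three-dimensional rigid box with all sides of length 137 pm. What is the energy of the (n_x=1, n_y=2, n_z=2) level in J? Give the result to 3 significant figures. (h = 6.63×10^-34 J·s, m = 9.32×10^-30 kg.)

E = 2.83×10^-18 J

For a 3D rectangular well E = (h²/8m)·Σ n_i²/L_i² = (6.63×10^-34)²/(8·9.32×10^-30) · [1²/(137 pm)² + 2²/(137 pm)² + 2²/(137 pm)²].
Evaluating gives E = 2.83×10^-18 J.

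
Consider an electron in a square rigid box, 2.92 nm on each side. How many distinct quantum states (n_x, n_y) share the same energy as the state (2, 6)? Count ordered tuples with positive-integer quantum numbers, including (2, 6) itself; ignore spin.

degeneracy = 2

The level has n_x² + n_y² = 40. The ordered positive-integer solutions are (2, 6), (6, 2).
That gives 2 states.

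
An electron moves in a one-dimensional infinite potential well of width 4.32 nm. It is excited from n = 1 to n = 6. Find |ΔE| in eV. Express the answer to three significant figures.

E_1 = h²/(8m_eL²) = 3.228×10^-21 J.
|ΔE| = |1² − 6²|·E_1 = 35·3.228×10^-21 J = 1.130×10^-19 J = 0.705 eV.

|ΔE| = 0.705 eV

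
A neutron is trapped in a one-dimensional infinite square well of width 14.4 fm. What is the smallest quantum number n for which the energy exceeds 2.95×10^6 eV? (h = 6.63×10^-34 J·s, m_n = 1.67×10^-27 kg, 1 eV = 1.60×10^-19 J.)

n = 2

E_1 = h²/(8m_nL²) = 1.587×10^-13 J = 9.919×10^5 eV.
Need n² > 2.95×10^6/9.919×10^5 = 2.974, i.e. n > 1.725.
The smallest integer satisfying this is n = 2.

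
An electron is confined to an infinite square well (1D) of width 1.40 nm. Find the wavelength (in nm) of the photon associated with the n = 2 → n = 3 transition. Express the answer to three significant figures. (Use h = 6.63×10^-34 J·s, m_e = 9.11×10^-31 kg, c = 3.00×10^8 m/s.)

λ = 1.29×10^3 nm

E_1 = h²/(8m_eL²) = 3.077×10^-20 J, so ΔE = (3² − 2²)E_1 = 1.539×10^-19 J.
λ = hc/ΔE = (6.63×10^-34·3.00×10^8)/1.539×10^-19 = 1.29×10^-6 m = 1.29×10^3 nm.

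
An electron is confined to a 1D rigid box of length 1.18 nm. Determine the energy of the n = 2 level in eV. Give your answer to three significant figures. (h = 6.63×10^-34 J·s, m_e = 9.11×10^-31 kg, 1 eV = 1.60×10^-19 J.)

For an infinite well E_n = n²h²/(8m_eL²), so E_1 = h²/(8m_eL²) = (6.63×10^-34)²/(8·9.11×10^-31·(1.18×10^-9 m)²) = 4.332×10^-20 J.
Then E_2 = 2²·E_1 = 4·4.332×10^-20 J = 1.733×10^-19 J.
Converting, E_2 = 1.733×10^-19 J / (1.60×10^-19 J/eV) = 1.08 eV.

E_2 = 1.08 eV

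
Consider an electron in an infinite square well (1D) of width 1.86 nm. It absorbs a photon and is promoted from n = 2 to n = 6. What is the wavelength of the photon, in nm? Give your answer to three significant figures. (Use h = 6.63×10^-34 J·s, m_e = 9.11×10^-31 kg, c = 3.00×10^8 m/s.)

E_1 = h²/(8m_eL²) = 1.743×10^-20 J, so ΔE = (6² − 2²)E_1 = 5.578×10^-19 J.
λ = hc/ΔE = (6.63×10^-34·3.00×10^8)/5.578×10^-19 = 3.57×10^-7 m = 357 nm.

λ = 357 nm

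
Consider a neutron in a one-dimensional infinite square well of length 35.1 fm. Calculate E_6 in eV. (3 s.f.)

For an infinite well E_n = n²h²/(8m_nL²), so E_1 = h²/(8m_nL²) = (6.626×10^-34)²/(8·1.675×10^-27·(3.51×10^-14 m)²) = 2.659×10^-14 J.
Then E_6 = 6²·E_1 = 36·2.659×10^-14 J = 9.572×10^-13 J.
Converting, E_6 = 9.572×10^-13 J / (1.602×10^-19 J/eV) = 5.98×10^6 eV.

E_6 = 5.98×10^6 eV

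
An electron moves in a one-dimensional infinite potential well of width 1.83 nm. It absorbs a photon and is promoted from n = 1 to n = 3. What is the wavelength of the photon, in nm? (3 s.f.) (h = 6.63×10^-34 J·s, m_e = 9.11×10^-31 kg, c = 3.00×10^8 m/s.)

λ = 1.38×10^3 nm

E_1 = h²/(8m_eL²) = 1.801×10^-20 J, so ΔE = (3² − 1²)E_1 = 1.441×10^-19 J.
λ = hc/ΔE = (6.63×10^-34·3.00×10^8)/1.441×10^-19 = 1.38×10^-6 m = 1.38×10^3 nm.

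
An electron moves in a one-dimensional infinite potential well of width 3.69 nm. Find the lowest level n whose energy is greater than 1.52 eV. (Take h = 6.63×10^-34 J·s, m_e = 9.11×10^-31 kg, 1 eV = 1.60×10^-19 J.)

n = 8

E_1 = h²/(8m_eL²) = 4.430×10^-21 J = 0.02769 eV.
Need n² > 1.52/0.02769 = 54.89, i.e. n > 7.409.
The smallest integer satisfying this is n = 8.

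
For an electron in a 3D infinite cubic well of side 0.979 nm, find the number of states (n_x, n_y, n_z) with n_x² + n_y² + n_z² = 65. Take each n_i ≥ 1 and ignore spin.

degeneracy = 6

The level has n_x² + n_y² + n_z² = 65. The ordered positive-integer solutions are (2, 5, 6), (2, 6, 5), (5, 2, 6), (5, 6, 2), (6, 2, 5), (6, 5, 2).
That gives 6 states.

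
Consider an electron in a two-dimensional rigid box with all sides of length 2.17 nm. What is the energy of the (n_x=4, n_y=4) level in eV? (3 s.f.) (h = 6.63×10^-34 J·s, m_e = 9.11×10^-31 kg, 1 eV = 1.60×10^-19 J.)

E = 2.56 eV

For a 2D rectangular well E = (h²/8m_e)·Σ n_i²/L_i² = (6.63×10^-34)²/(8·9.11×10^-31) · [4²/(2.17 nm)² + 4²/(2.17 nm)²].
Evaluating gives E = 4.099×10^-19 J = 2.56 eV.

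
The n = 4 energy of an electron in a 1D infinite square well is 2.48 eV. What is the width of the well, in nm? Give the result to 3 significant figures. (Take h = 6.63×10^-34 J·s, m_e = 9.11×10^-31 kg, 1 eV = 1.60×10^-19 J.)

L = 1.56 nm

From E_n = n²h²/(8m_eL²), L = n·h/√(8m_eE_n).
E_4 = 2.48 eV = 3.968×10^-19 J, so L = 4·6.63×10^-34/√(8·9.11×10^-31·3.968×10^-19) = 1.56×10^-9 m = 1.56 nm.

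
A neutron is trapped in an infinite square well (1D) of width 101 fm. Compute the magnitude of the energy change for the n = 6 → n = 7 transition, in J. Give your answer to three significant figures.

|ΔE| = 4.18×10^-14 J

E_1 = h²/(8m_nL²) = 3.212×10^-15 J.
|ΔE| = |6² − 7²|·E_1 = 13·3.212×10^-15 J = 4.18×10^-14 J.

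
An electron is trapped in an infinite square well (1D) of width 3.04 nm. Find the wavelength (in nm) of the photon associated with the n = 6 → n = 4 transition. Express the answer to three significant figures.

E_1 = h²/(8m_eL²) = 6.519×10^-21 J, so ΔE = (6² − 4²)E_1 = 1.304×10^-19 J.
λ = hc/ΔE = (6.626×10^-34·2.998×10^8)/1.304×10^-19 = 1.52×10^-6 m = 1.52×10^3 nm.

λ = 1.52×10^3 nm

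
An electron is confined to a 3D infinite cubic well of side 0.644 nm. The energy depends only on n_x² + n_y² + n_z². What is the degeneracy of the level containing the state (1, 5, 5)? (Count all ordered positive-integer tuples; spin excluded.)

degeneracy = 6

The level has n_x² + n_y² + n_z² = 51. The ordered positive-integer solutions are (1, 1, 7), (1, 5, 5), (1, 7, 1), (5, 1, 5), (5, 5, 1), (7, 1, 1).
That gives 6 states.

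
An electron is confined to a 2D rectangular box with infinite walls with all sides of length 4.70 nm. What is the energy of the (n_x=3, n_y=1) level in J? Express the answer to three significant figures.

For a 2D rectangular well E = (h²/8m_e)·Σ n_i²/L_i² = (6.626×10^-34)²/(8·9.109×10^-31) · [3²/(4.70 nm)² + 1²/(4.70 nm)²].
Evaluating gives E = 2.73×10^-20 J.

E = 2.73×10^-20 J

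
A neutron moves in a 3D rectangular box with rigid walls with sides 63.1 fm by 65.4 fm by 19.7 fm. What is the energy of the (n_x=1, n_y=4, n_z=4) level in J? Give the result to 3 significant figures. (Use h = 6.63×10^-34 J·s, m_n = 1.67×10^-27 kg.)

E = 1.49×10^-12 J

For a 3D rectangular well E = (h²/8m_n)·Σ n_i²/L_i² = (6.63×10^-34)²/(8·1.67×10^-27) · [1²/(63.1 fm)² + 4²/(65.4 fm)² + 4²/(19.7 fm)²].
Evaluating gives E = 1.49×10^-12 J.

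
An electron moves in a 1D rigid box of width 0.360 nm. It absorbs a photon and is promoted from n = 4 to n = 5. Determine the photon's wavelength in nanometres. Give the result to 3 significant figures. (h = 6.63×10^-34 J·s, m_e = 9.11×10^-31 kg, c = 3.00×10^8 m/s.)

E_1 = h²/(8m_eL²) = 4.654×10^-19 J, so ΔE = (5² − 4²)E_1 = 4.189×10^-18 J.
λ = hc/ΔE = (6.63×10^-34·3.00×10^8)/4.189×10^-18 = 4.75×10^-8 m = 47.5 nm.

λ = 47.5 nm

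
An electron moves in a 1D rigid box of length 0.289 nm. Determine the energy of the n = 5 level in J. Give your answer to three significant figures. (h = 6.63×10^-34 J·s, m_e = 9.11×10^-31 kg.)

E_5 = 1.81×10^-17 J

For an infinite well E_n = n²h²/(8m_eL²), so E_1 = h²/(8m_eL²) = (6.63×10^-34)²/(8·9.11×10^-31·(2.89×10^-10 m)²) = 7.221×10^-19 J.
Then E_5 = 5²·E_1 = 25·7.221×10^-19 J = 1.81×10^-17 J.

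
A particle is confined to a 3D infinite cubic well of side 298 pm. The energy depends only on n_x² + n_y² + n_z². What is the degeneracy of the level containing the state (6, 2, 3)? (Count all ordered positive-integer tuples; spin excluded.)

The level has n_x² + n_y² + n_z² = 49. The ordered positive-integer solutions are (2, 3, 6), (2, 6, 3), (3, 2, 6), (3, 6, 2), (6, 2, 3), (6, 3, 2).
That gives 6 states.

degeneracy = 6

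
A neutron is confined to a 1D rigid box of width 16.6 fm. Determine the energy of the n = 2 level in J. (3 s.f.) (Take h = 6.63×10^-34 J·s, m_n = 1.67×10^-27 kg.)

E_2 = 4.78×10^-13 J

For an infinite well E_n = n²h²/(8m_nL²), so E_1 = h²/(8m_nL²) = (6.63×10^-34)²/(8·1.67×10^-27·(1.66×10^-14 m)²) = 1.194×10^-13 J.
Then E_2 = 2²·E_1 = 4·1.194×10^-13 J = 4.78×10^-13 J.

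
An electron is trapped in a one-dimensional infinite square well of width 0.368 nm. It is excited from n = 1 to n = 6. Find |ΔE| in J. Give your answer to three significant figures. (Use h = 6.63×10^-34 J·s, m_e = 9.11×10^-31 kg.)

E_1 = h²/(8m_eL²) = 4.454×10^-19 J.
|ΔE| = |1² − 6²|·E_1 = 35·4.454×10^-19 J = 1.56×10^-17 J.

|ΔE| = 1.56×10^-17 J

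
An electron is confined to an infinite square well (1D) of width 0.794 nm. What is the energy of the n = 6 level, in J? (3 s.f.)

E_6 = 3.44×10^-18 J

For an infinite well E_n = n²h²/(8m_eL²), so E_1 = h²/(8m_eL²) = (6.626×10^-34)²/(8·9.109×10^-31·(7.94×10^-10 m)²) = 9.557×10^-20 J.
Then E_6 = 6²·E_1 = 36·9.557×10^-20 J = 3.44×10^-18 J.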